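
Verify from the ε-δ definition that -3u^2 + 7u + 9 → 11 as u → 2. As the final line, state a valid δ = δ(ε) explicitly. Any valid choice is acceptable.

δ = min(2, ε/13)

Fix ε > 0. We want δ > 0 such that 0 < |u − 2| < δ implies |(-3u^2 + 7u + 9) − 11| < ε.
(-3u^2 + 7u + 9) − 11 = -3u^2 + 7u - 2 = (u − 2)(-3u + 1).
So |(-3u^2 + 7u + 9) − 11| = |u − 2|·|-3u + 1|.
Require δ ≤ 2. Then |u − 2| < 2 gives |u| < 4, and by the triangle inequality |-3u + 1| ≤ 3·4 + 1 = 13.
Hence |(-3u^2 + 7u + 9) − 11| ≤ 13|u − 2| < ε provided |u − 2| < ε/13.
Take δ = min(2, ε/13). Then 0 < |u − 2| < δ gives both |u − 2| < 2 and |u − 2| < ε/13, so |(-3u^2 + 7u + 9) − 11| < ε.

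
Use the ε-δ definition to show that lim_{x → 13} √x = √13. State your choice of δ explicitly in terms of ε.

Let ε > 0. We want δ > 0 such that 0 < |x − 13| < δ implies |√x − √13| < ε.
Multiplying by the conjugate, |√x − √13| = |x − 13|/(√x + √13).
Restrict δ ≤ 13 so that |x − 13| < 13 forces x > 0, and then √x + √13 > √13.
Hence |√x − √13| < |x − 13|/√13, which is < ε once |x − 13| < √13·ε.
Take δ = min(13, √13·ε). If 0 < |x − 13| < δ then x > 0 and |√x − √13| < |x − 13|/√13 < ε.

δ = min(13, √13·ε)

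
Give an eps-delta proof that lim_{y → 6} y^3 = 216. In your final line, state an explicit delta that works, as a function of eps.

Fix eps > 0. We seek delta > 0 with 0 < |y − 6| < delta ⇒ |y^3 − 216| < eps.
Factor: y^3 − 216 = (y − 6)(y^2 + 6y + 36), so |y^3 − 216| = |y − 6|·|y^2 + 6y + 36|.
Restrict delta ≤ 1. Then |y − 6| < 1 gives |y| < 7, so by the triangle inequality |y^2 + 6y + 36| ≤ 7^2 + 6·7 + 36 = 127.
Hence |y^3 − 216| ≤ 127|y − 6|, which is < eps once |y − 6| < eps/127.
Take delta = min(1, eps/127). If 0 < |y − 6| < delta then both bounds hold and |y^3 − 216| ≤ 127|y − 6| < 127·(eps/127) = eps.

delta = min(1, eps/127)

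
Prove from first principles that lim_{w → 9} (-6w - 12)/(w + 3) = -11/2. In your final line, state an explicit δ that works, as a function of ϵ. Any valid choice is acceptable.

Let ϵ > 0 be given. We want δ > 0 with 0 < |w − 9| < δ ⇒ |(-6w - 12)/(w + 3) + 11/2| < ϵ.
Combining over a common denominator, (-6w - 12)/(w + 3) + 11/2 = [(-6w - 12)·12 − (-66)·(w + 3)] / [12·(w + 3)] = -6(w − 9) / (12(w + 3)).
So |(-6w - 12)/(w + 3) + 11/2| = 6|w − 9| / (12·|w + 3|).
Require δ ≤ 6, so |w + 3| ≥ |12| − |w − 9| > 12 − 6 = 6.
Hence |(-6w - 12)/(w + 3) + 11/2| < 6|w − 9|/(12·6) = (1/12)|w − 9|, which is < ϵ once |w − 9| < 12ϵ.
Take δ = min(6, 12ϵ). Then 0 < |w − 9| < δ forces both bounds, so |(-6w - 12)/(w + 3) + 11/2| < ϵ.

δ = min(6, 12ϵ)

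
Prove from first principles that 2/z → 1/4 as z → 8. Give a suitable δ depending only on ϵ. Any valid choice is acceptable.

Let ϵ > 0. We seek δ > 0 such that 0 < |z − 8| < δ implies |2/z − (1/4)| < ϵ.
|2/z − (1/4)| = 2·|8 − z|/(8·|z|) = 2|z − 8|/(8|z|).
Restrict δ ≤ 4. Then |z − 8| < 4 gives |z| > 4, so 8|z| > 32.
Then |2/z − (1/4)| < 2|z − 8|/32, which is < ϵ when |z − 8| < 16ϵ.
Take δ = min(4, 16ϵ). Then 0 < |z − 8| < δ gives both |z − 8| < 4 and |z − 8| < 16ϵ, so |2/z − (1/4)| < ϵ.

δ = min(4, 16ϵ)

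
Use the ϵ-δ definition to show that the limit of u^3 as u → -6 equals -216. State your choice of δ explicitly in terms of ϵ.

Let ϵ > 0. We seek δ > 0 with 0 < |u + 6| < δ ⇒ |u^3 + 216| < ϵ.
Factor: u^3 + 216 = (u + 6)(u^2 - 6u + 36), so |u^3 + 216| = |u + 6|·|u^2 - 6u + 36|.
Impose δ ≤ 1 so that |u| < 7; then |u^2 - 6u + 36| ≤ 127.
Hence |u^3 + 216| ≤ 127|u + 6|, which is < ϵ once |u + 6| < ϵ/127.
Take δ = min(1, ϵ/127). If 0 < |u + 6| < δ then both bounds hold and |u^3 + 216| ≤ 127|u + 6| < 127·(ϵ/127) = ϵ.

δ = min(1, ϵ/127)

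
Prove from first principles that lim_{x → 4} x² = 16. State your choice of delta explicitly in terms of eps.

Fix eps > 0. We seek delta > 0 with 0 < |x − 4| < delta ⇒ |x² − 16| < eps.
Factor: x² − 16 = (x − 4)(x + 4), so |x² − 16| = |x − 4|·|x + 4|.
Impose delta ≤ 1 so that |x| < 5; then |x + 4| ≤ 9.
Hence |x² − 16| ≤ 9|x − 4|, which is < eps once |x − 4| < eps/9.
Take delta = min(1, eps/9). If 0 < |x − 4| < delta then both bounds hold and |x² − 16| ≤ 9|x − 4| < 9·(eps/9) = eps.

delta = min(1, eps/9)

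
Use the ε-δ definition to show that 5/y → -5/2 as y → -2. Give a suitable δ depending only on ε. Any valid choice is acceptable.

Suppose ε > 0. We seek δ > 0 such that 0 < |y + 2| < δ implies |5/y + 5/2| < ε.
|5/y + 5/2| = 5·|-2 − y|/(2·|y|) = 5|y + 2|/(2|y|).
Restrict δ ≤ 1. Then |y + 2| < 1 gives |y| > 1, so 2|y| > 2.
Then |5/y + 5/2| < 5|y + 2|/2, which is < ε when |y + 2| < (2/5)ε.
Take δ = min(1, (2/5)ε). Then 0 < |y + 2| < δ gives both |y + 2| < 1 and |y + 2| < (2/5)ε, so |5/y + 5/2| < ε.

δ = min(1, (2/5)ε)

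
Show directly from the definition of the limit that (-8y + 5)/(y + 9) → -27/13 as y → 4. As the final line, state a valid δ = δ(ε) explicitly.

Let ε > 0 be given. We want δ > 0 with 0 < |y − 4| < δ ⇒ |(-8y + 5)/(y + 9) + 27/13| < ε.
Combining over a common denominator, (-8y + 5)/(y + 9) + 27/13 = [(-8y + 5)·13 − (-27)·(y + 9)] / [13·(y + 9)] = -77(y − 4) / (13(y + 9)).
So |(-8y + 5)/(y + 9) + 27/13| = 77|y − 4| / (13·|y + 9|).
Restrict δ ≤ 13/2. Then |y − 4| < 13/2 gives |y + 9| = |(y − 4) + 13| ≥ 13 − 13/2 = 13/2.
Hence |(-8y + 5)/(y + 9) + 27/13| < 77|y − 4|/(13·(13/2)) = (154/169)|y − 4|, which is < ε once |y − 4| < (169/154)ε.
Take δ = min(13/2, (169/154)ε). Then 0 < |y − 4| < δ forces both bounds, so |(-8y + 5)/(y + 9) + 27/13| < ε.

δ = min(13/2, (169/154)ε)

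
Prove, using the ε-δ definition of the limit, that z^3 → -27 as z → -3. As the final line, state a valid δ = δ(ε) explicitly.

Let ε > 0. We seek δ > 0 with 0 < |z + 3| < δ ⇒ |z^3 + 27| < ε.
Factor: z^3 + 27 = (z + 3)(z^2 - 3z + 9), so |z^3 + 27| = |z + 3|·|z^2 - 3z + 9|.
Impose δ ≤ 1 so that |z| < 4; then |z^2 - 3z + 9| ≤ 37.
Hence |z^3 + 27| ≤ 37|z + 3|, which is < ε once |z + 3| < ε/37.
Take δ = min(1, ε/37). If 0 < |z + 3| < δ then both bounds hold and |z^3 + 27| ≤ 37|z + 3| < 37·(ε/37) = ε.

δ = min(1, ε/37)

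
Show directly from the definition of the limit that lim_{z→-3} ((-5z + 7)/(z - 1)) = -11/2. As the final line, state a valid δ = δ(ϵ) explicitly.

Suppose ϵ > 0. We want δ > 0 with 0 < |z + 3| < δ ⇒ |(-5z + 7)/(z - 1) + 11/2| < ϵ.
Combining over a common denominator, (-5z + 7)/(z - 1) + 11/2 = [(-5z + 7)·(-4) − 22·(z - 1)] / [(-4)·(z - 1)] = -2(z + 3) / ((-4)(z - 1)).
So |(-5z + 7)/(z - 1) + 11/2| = 2|z + 3| / (4·|z − 1|).
Require δ ≤ 2, so |z − 1| ≥ |-4| − |z + 3| > 4 − 2 = 2.
Hence |(-5z + 7)/(z - 1) + 11/2| < 2|z + 3|/(4·2) = (1/4)|z + 3|, which is < ϵ once |z + 3| < 4ϵ.
Take δ = min(2, 4ϵ). Then 0 < |z + 3| < δ forces both bounds, so |(-5z + 7)/(z - 1) + 11/2| < ϵ.

δ = min(2, 4ϵ)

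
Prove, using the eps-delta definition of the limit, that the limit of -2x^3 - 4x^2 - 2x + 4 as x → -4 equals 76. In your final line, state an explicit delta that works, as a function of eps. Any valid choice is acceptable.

Suppose eps > 0. We want delta > 0 such that 0 < |x + 4| < delta implies |(-2x^3 - 4x^2 - 2x + 4) − 76| < eps.
(-2x^3 - 4x^2 - 2x + 4) − 76 = -2x^3 - 4x^2 - 2x - 72 = (x + 4)(-2x^2 + 4x - 18).
So |(-2x^3 - 4x^2 - 2x + 4) − 76| = |x + 4|·|-2x^2 + 4x - 18|.
Require delta ≤ 1. Then |x + 4| < 1 gives |x| < 5, and by the triangle inequality |-2x^2 + 4x - 18| ≤ 2·5^2 + 4·5 + 18 = 88.
Hence |(-2x^3 - 4x^2 - 2x + 4) − 76| ≤ 88|x + 4| < eps provided |x + 4| < eps/88.
Choosing delta = min(1, eps/88) ensures both conditions, hence |(-2x^3 - 4x^2 - 2x + 4) − 76| < eps.

delta = min(1, eps/88)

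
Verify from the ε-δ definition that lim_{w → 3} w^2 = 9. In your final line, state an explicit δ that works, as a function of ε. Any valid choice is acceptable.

δ = min(1, ε/7)

Fix ε > 0. We seek δ > 0 with 0 < |w − 3| < δ ⇒ |w^2 − 9| < ε.
Factor: w^2 − 9 = (w − 3)(w + 3), so |w^2 − 9| = |w − 3|·|w + 3|.
Restrict δ ≤ 1. Then |w − 3| < 1 gives |w| < 4, so by the triangle inequality |w + 3| ≤ 4 + 3 = 7.
Hence |w^2 − 9| ≤ 7|w − 3|, which is < ε once |w − 3| < ε/7.
Take δ = min(1, ε/7). If 0 < |w − 3| < δ then both bounds hold and |w^2 − 9| ≤ 7|w − 3| < 7·(ε/7) = ε.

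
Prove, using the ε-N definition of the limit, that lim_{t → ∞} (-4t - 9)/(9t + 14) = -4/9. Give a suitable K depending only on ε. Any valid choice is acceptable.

K = (25/81)/ε

Fix ε > 0. We seek K > 0 such that t > K implies |(-4t - 9)/(9t + 14) + 4/9| < ε.
(-4t - 9)/(9t + 14) + 4/9 = (9(-4t - 9) − (-4)(9t + 14)) / (9(9t + 14)) = -25/(9(9t + 14)).
For t > 0 we have 9t + 14 > 9t, so |(-4t - 9)/(9t + 14) + 4/9| = 25/(9(9t + 14)) < 25/(9·9t) = (25/81)/t.
Thus |(-4t - 9)/(9t + 14) + 4/9| < ε whenever t > (25/81)/ε.
Take K = (25/81)/ε. If t > K then |(-4t - 9)/(9t + 14) + 4/9| < (25/81)/t < ε.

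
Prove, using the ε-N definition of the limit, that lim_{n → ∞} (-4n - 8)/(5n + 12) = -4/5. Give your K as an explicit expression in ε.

K = (8/25)/ε

Fix ε > 0. For n ≥ 1, |(-4n - 8)/(5n + 12) + 4/5| = |8|/(5(5n + 12)) = 8/(5(5n + 12)).
Since 5n + 12 ≥ 5n for n ≥ 1, this is ≤ 8/(5·5n) = (8/25)/n.
So |(-4n - 8)/(5n + 12) + 4/5| < ε whenever n > (8/25)/ε.
Take K = (8/25)/ε. If n > K then |(-4n - 8)/(5n + 12) + 4/5| ≤ (8/25)/n < ε.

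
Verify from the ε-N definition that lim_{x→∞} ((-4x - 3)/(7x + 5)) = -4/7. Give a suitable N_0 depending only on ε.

N_0 = (1/49)/ε

Let ε > 0. We seek N_0 > 0 such that x > N_0 implies |(-4x - 3)/(7x + 5) + 4/7| < ε.
(-4x - 3)/(7x + 5) + 4/7 = (7(-4x - 3) − (-4)(7x + 5)) / (7(7x + 5)) = -1/(7(7x + 5)).
For x > 0 we have 7x + 5 > 7x, so |(-4x - 3)/(7x + 5) + 4/7| = 1/(7(7x + 5)) < 1/(7·7x) = (1/49)/x.
Thus |(-4x - 3)/(7x + 5) + 4/7| < ε whenever x > (1/49)/ε.
Take N_0 = (1/49)/ε. If x > N_0 then |(-4x - 3)/(7x + 5) + 4/7| < (1/49)/x < ε.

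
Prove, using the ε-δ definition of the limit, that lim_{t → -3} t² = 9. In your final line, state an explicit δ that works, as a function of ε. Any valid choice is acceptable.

δ = min(1, ε/7)

Let ε > 0. We seek δ > 0 with 0 < |t + 3| < δ ⇒ |t² − 9| < ε.
Factor: t² − 9 = (t + 3)(t - 3), so |t² − 9| = |t + 3|·|t - 3|.
Impose δ ≤ 1 so that |t| < 4; then |t - 3| ≤ 7.
Hence |t² − 9| ≤ 7|t + 3|, which is < ε once |t + 3| < ε/7.
Take δ = min(1, ε/7). If 0 < |t + 3| < δ then both bounds hold and |t² − 9| ≤ 7|t + 3| < 7·(ε/7) = ε.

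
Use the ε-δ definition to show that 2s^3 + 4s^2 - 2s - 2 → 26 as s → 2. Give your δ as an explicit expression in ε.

Let ε > 0. We want δ > 0 such that 0 < |s − 2| < δ implies |(2s^3 + 4s^2 - 2s - 2) − 26| < ε.
(2s^3 + 4s^2 - 2s - 2) − 26 = 2s^3 + 4s^2 - 2s - 28 = (s − 2)(2s^2 + 8s + 14).
So |(2s^3 + 4s^2 - 2s - 2) − 26| = |s − 2|·|2s^2 + 8s + 14|.
Require δ ≤ 1. Then |s − 2| < 1 gives |s| < 3, and by the triangle inequality |2s^2 + 8s + 14| ≤ 2·3^2 + 8·3 + 14 = 56.
Hence |(2s^3 + 4s^2 - 2s - 2) − 26| ≤ 56|s − 2| < ε provided |s − 2| < ε/56.
Choosing δ = min(1, ε/56) ensures both conditions, hence |(2s^3 + 4s^2 - 2s - 2) − 26| < ε.

δ = min(1, ε/56)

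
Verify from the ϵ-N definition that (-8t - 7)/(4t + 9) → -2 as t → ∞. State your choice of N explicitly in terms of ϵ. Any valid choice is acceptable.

N = (11/4)/ϵ

Fix ϵ > 0. We seek N > 0 such that t > N implies |(-8t - 7)/(4t + 9) + 2| < ϵ.
(-8t - 7)/(4t + 9) + 2 = (4(-8t - 7) − (-8)(4t + 9)) / (4(4t + 9)) = 44/(4(4t + 9)).
For t > 0 we have 4t + 9 > 4t, so |(-8t - 7)/(4t + 9) + 2| = 44/(4(4t + 9)) < 44/(4·4t) = (11/4)/t.
Thus |(-8t - 7)/(4t + 9) + 2| < ϵ whenever t > (11/4)/ϵ.
Take N = (11/4)/ϵ. If t > N then |(-8t - 7)/(4t + 9) + 2| < (11/4)/t < ϵ.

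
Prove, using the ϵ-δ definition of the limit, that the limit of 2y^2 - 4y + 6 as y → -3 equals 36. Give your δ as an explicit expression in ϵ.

Let ϵ > 0 be given. We want δ > 0 such that 0 < |y + 3| < δ implies |(2y^2 - 4y + 6) − 36| < ϵ.
(2y^2 - 4y + 6) − 36 = 2y^2 - 4y - 30 = (y + 3)(2y - 10).
So |(2y^2 - 4y + 6) − 36| = |y + 3|·|2y - 10|.
Require δ ≤ 2. Then |y + 3| < 2 gives |y| < 5, and by the triangle inequality |2y - 10| ≤ 2·5 + 10 = 20.
Hence |(2y^2 - 4y + 6) − 36| ≤ 20|y + 3| < ϵ provided |y + 3| < ϵ/20.
Take δ = min(2, ϵ/20). Then 0 < |y + 3| < δ gives both |y + 3| < 2 and |y + 3| < ϵ/20, so |(2y^2 - 4y + 6) − 36| < ϵ.

δ = min(2, ϵ/20)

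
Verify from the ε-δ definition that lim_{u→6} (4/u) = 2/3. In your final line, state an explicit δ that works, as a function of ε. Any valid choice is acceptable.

Fix ε > 0. We seek δ > 0 such that 0 < |u − 6| < δ implies |4/u − (2/3)| < ε.
|4/u − (2/3)| = 4·|6 − u|/(6·|u|) = 4|u − 6|/(6|u|).
Restrict δ ≤ 3. Then |u − 6| < 3 gives |u| > 3, so 6|u| > 18.
Then |4/u − (2/3)| < 4|u − 6|/18, which is < ε when |u − 6| < (9/2)ε.
Take δ = min(3, (9/2)ε). Then 0 < |u − 6| < δ gives both |u − 6| < 3 and |u − 6| < (9/2)ε, so |4/u − (2/3)| < ε.

δ = min(3, (9/2)ε)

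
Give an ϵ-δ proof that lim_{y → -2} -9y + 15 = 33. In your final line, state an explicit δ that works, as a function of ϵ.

δ = ϵ/9

Let ϵ > 0. We need δ > 0 so that 0 < |y + 2| < δ implies |(-9y + 15) − 33| < ϵ.
|(-9y + 15) − 33| = |-9y - 18| = 9|y + 2|.
Thus it suffices that |y + 2| < ϵ/9.
Choosing δ = ϵ/9 gives |(-9y + 15) − 33| = 9|y + 2| < ϵ whenever |y + 2| < δ.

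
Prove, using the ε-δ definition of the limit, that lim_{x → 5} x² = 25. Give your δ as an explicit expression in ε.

δ = min(2, ε/12)

Fix ε > 0. We seek δ > 0 with 0 < |x − 5| < δ ⇒ |x² − 25| < ε.
Factor: x² − 25 = (x − 5)(x + 5), so |x² − 25| = |x − 5|·|x + 5|.
Restrict δ ≤ 2. Then |x − 5| < 2 gives |x| < 7, so by the triangle inequality |x + 5| ≤ 7 + 5 = 12.
Hence |x² − 25| ≤ 12|x − 5|, which is < ε once |x − 5| < ε/12.
Take δ = min(2, ε/12). If 0 < |x − 5| < δ then both bounds hold and |x² − 25| ≤ 12|x − 5| < 12·(ε/12) = ε.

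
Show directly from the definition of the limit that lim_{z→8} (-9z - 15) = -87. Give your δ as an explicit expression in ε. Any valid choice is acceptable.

Fix ε > 0. We need δ > 0 so that 0 < |z − 8| < δ implies |(-9z - 15) + 87| < ε.
Since (-9z - 15) + 87 = -9(z − 8), we have |(-9z - 15) + 87| = 9|z − 8|.
So 9|z − 8| < ε exactly when |z − 8| < ε/9.
Take δ = ε/9. If 0 < |z − 8| < δ then |(-9z - 15) + 87| = 9|z − 8| < 9·(ε/9) = ε.

δ = ε/9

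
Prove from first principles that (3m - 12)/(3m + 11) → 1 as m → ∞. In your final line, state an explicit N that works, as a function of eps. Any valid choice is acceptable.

Suppose eps > 0. For m ≥ 1, |(3m - 12)/(3m + 11) − 1| = |-69|/(3(3m + 11)) = 69/(3(3m + 11)).
Since 3m + 11 ≥ 3m for m ≥ 1, this is ≤ 69/(3·3m) = (23/3)/m.
So |(3m - 12)/(3m + 11) − 1| < eps whenever m > (23/3)/eps.
Take N = (23/3)/eps. If m > N then |(3m - 12)/(3m + 11) − 1| ≤ (23/3)/m < eps.

N = (23/3)/eps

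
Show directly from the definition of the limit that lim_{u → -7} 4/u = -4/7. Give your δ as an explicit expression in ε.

δ = min(7/2, (49/8)ε)

Fix ε > 0. We seek δ > 0 such that 0 < |u + 7| < δ implies |4/u + 4/7| < ε.
|4/u + 4/7| = 4·|-7 − u|/(7·|u|) = 4|u + 7|/(7|u|).
Require δ ≤ 7/2 so that |u| > 7 − 7/2 = 7/2, hence 7|u| > 49/2.
Then |4/u + 4/7| < 4|u + 7|/(49/2), which is < ε when |u + 7| < (49/8)ε.
Take δ = min(7/2, (49/8)ε). Then 0 < |u + 7| < δ gives both |u + 7| < 7/2 and |u + 7| < (49/8)ε, so |4/u + 4/7| < ε.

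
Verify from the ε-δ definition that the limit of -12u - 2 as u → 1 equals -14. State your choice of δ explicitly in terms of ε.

δ = ε/12

Suppose ε > 0. We need δ > 0 so that 0 < |u − 1| < δ implies |(-12u - 2) + 14| < ε.
|(-12u - 2) + 14| = |-12u + 12| = 12|u − 1|.
Thus it suffices that |u − 1| < ε/12.
Choosing δ = ε/12 gives |(-12u - 2) + 14| = 12|u − 1| < ε whenever |u − 1| < δ.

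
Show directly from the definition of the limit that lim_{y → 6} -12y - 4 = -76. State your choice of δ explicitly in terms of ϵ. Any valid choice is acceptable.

Let ϵ > 0. We need δ > 0 so that 0 < |y − 6| < δ implies |(-12y - 4) + 76| < ϵ.
|(-12y - 4) + 76| = |-12y + 72| = 12|y − 6|.
So 12|y − 6| < ϵ exactly when |y − 6| < ϵ/12.
Take δ = ϵ/12. If 0 < |y − 6| < δ then |(-12y - 4) + 76| = 12|y − 6| < 12·(ϵ/12) = ϵ.

δ = ϵ/12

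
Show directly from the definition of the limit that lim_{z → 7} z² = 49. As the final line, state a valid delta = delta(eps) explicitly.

delta = min(1, eps/15)

Fix eps > 0. We seek delta > 0 with 0 < |z − 7| < delta ⇒ |z² − 49| < eps.
Factor: z² − 49 = (z − 7)(z + 7), so |z² − 49| = |z − 7|·|z + 7|.
Restrict delta ≤ 1. Then |z − 7| < 1 gives |z| < 8, so by the triangle inequality |z + 7| ≤ 8 + 7 = 15.
Hence |z² − 49| ≤ 15|z − 7|, which is < eps once |z − 7| < eps/15.
Take delta = min(1, eps/15). If 0 < |z − 7| < delta then both bounds hold and |z² − 49| ≤ 15|z − 7| < 15·(eps/15) = eps.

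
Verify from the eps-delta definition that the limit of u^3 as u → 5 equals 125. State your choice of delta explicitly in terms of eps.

Let eps > 0. We seek delta > 0 with 0 < |u − 5| < delta ⇒ |u^3 − 125| < eps.
Factor: u^3 − 125 = (u − 5)(u^2 + 5u + 25), so |u^3 − 125| = |u − 5|·|u^2 + 5u + 25|.
Restrict delta ≤ 1. Then |u − 5| < 1 gives |u| < 6, so by the triangle inequality |u^2 + 5u + 25| ≤ 6^2 + 5·6 + 25 = 91.
Hence |u^3 − 125| ≤ 91|u − 5|, which is < eps once |u − 5| < eps/91.
Take delta = min(1, eps/91). If 0 < |u − 5| < delta then both bounds hold and |u^3 − 125| ≤ 91|u − 5| < 91·(eps/91) = eps.

delta = min(1, eps/91)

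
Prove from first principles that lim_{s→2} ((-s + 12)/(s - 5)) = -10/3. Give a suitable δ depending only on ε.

Fix ε > 0. We want δ > 0 with 0 < |s − 2| < δ ⇒ |(-s + 12)/(s - 5) + 10/3| < ε.
Combining over a common denominator, (-s + 12)/(s - 5) + 10/3 = [(-s + 12)·(-3) − 10·(s - 5)] / [(-3)·(s - 5)] = -7(s − 2) / ((-3)(s - 5)).
So |(-s + 12)/(s - 5) + 10/3| = 7|s − 2| / (3·|s − 5|).
Restrict δ ≤ 3/2. Then |s − 2| < 3/2 gives |s − 5| = |(s − 2) + (-3)| ≥ 3 − 3/2 = 3/2.
Hence |(-s + 12)/(s - 5) + 10/3| < 7|s − 2|/(3·(3/2)) = (14/9)|s − 2|, which is < ε once |s − 2| < (9/14)ε.
Take δ = min(3/2, (9/14)ε). Then 0 < |s − 2| < δ forces both bounds, so |(-s + 12)/(s - 5) + 10/3| < ε.

δ = min(3/2, (9/14)ε)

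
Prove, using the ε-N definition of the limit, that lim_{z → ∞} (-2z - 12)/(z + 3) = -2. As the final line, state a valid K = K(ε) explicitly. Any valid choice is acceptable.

K = 6/ε

Let ε > 0 be given. We seek K > 0 such that z > K implies |(-2z - 12)/(z + 3) + 2| < ε.
(-2z - 12)/(z + 3) + 2 = ((-2z - 12) − (-2)(z + 3)) / ((z + 3)) = -6/((z + 3)).
For z > 0 we have z + 3 > z, so |(-2z - 12)/(z + 3) + 2| = 6/((z + 3)) < 6/(z) = 6/z.
Thus |(-2z - 12)/(z + 3) + 2| < ε whenever z > 6/ε.
Take K = 6/ε. If z > K then |(-2z - 12)/(z + 3) + 2| < 6/z < ε.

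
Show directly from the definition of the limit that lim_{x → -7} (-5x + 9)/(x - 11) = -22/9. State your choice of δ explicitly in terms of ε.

Fix ε > 0. We want δ > 0 with 0 < |x + 7| < δ ⇒ |(-5x + 9)/(x - 11) + 22/9| < ε.
Combining over a common denominator, (-5x + 9)/(x - 11) + 22/9 = [(-5x + 9)·(-18) − 44·(x - 11)] / [(-18)·(x - 11)] = 46(x + 7) / ((-18)(x - 11)).
So |(-5x + 9)/(x - 11) + 22/9| = 46|x + 7| / (18·|x − 11|).
Require δ ≤ 9, so |x − 11| ≥ |-18| − |x + 7| > 18 − 9 = 9.
Hence |(-5x + 9)/(x - 11) + 22/9| < 46|x + 7|/(18·9) = (23/81)|x + 7|, which is < ε once |x + 7| < (81/23)ε.
Take δ = min(9, (81/23)ε). Then 0 < |x + 7| < δ forces both bounds, so |(-5x + 9)/(x - 11) + 22/9| < ε.

δ = min(9, (81/23)ε)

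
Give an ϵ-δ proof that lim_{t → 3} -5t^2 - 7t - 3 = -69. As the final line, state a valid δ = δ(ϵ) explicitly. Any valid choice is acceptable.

δ = min(1, ϵ/42)

Let ϵ > 0. We want δ > 0 such that 0 < |t − 3| < δ implies |(-5t^2 - 7t - 3) + 69| < ϵ.
(-5t^2 - 7t - 3) + 69 = -5t^2 - 7t + 66 = (t − 3)(-5t - 22).
So |(-5t^2 - 7t - 3) + 69| = |t − 3|·|-5t - 22|.
Assume first that |t − 3| < 1, so |t| < 4. Then |-5t - 22| ≤ 5·4 + 22 = 42.
Hence |(-5t^2 - 7t - 3) + 69| ≤ 42|t − 3| < ϵ provided |t − 3| < ϵ/42.
Take δ = min(1, ϵ/42). Then 0 < |t − 3| < δ gives both |t − 3| < 1 and |t − 3| < ϵ/42, so |(-5t^2 - 7t - 3) + 69| < ϵ.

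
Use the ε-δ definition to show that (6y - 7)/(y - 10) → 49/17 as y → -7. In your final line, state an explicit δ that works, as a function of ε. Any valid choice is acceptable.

Let ε > 0. We want δ > 0 with 0 < |y + 7| < δ ⇒ |(6y - 7)/(y - 10) − (49/17)| < ε.
Combining over a common denominator, (6y - 7)/(y - 10) − (49/17) = [(6y - 7)·(-17) − (-49)·(y - 10)] / [(-17)·(y - 10)] = -53(y + 7) / ((-17)(y - 10)).
So |(6y - 7)/(y - 10) − (49/17)| = 53|y + 7| / (17·|y − 10|).
Restrict δ ≤ 17/2. Then |y + 7| < 17/2 gives |y − 10| = |(y + 7) + (-17)| ≥ 17 − 17/2 = 17/2.
Hence |(6y - 7)/(y - 10) − (49/17)| < 53|y + 7|/(17·(17/2)) = (106/289)|y + 7|, which is < ε once |y + 7| < (289/106)ε.
Take δ = min(17/2, (289/106)ε). Then 0 < |y + 7| < δ forces both bounds, so |(6y - 7)/(y - 10) − (49/17)| < ε.

δ = min(17/2, (289/106)ε)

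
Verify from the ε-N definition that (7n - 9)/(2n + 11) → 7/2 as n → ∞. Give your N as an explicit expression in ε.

N = (95/4)/ε

Suppose ε > 0. For n ≥ 1, |(7n - 9)/(2n + 11) − (7/2)| = |-95|/(2(2n + 11)) = 95/(2(2n + 11)).
Since 2n + 11 ≥ 2n for n ≥ 1, this is ≤ 95/(2·2n) = (95/4)/n.
So |(7n - 9)/(2n + 11) − (7/2)| < ε whenever n > (95/4)/ε.
Take N = (95/4)/ε. If n > N then |(7n - 9)/(2n + 11) − (7/2)| ≤ (95/4)/n < ε.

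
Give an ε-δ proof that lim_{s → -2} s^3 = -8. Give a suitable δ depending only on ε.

Fix ε > 0. We seek δ > 0 with 0 < |s + 2| < δ ⇒ |s^3 + 8| < ε.
Factor: s^3 + 8 = (s + 2)(s^2 - 2s + 4), so |s^3 + 8| = |s + 2|·|s^2 - 2s + 4|.
Restrict δ ≤ 1. Then |s + 2| < 1 gives |s| < 3, so by the triangle inequality |s^2 - 2s + 4| ≤ 3^2 + 2·3 + 4 = 19.
Hence |s^3 + 8| ≤ 19|s + 2|, which is < ε once |s + 2| < ε/19.
Take δ = min(1, ε/19). If 0 < |s + 2| < δ then both bounds hold and |s^3 + 8| ≤ 19|s + 2| < 19·(ε/19) = ε.

δ = min(1, ε/19)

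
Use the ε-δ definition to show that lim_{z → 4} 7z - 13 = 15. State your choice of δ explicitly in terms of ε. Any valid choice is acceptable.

δ = ε/7

Suppose ε > 0. We need δ > 0 so that 0 < |z − 4| < δ implies |(7z - 13) − 15| < ε.
Since (7z - 13) − 15 = 7(z − 4), we have |(7z - 13) − 15| = 7|z − 4|.
Thus it suffices that |z − 4| < ε/7.
Choosing δ = ε/7 gives |(7z - 13) − 15| = 7|z − 4| < ε whenever |z − 4| < δ.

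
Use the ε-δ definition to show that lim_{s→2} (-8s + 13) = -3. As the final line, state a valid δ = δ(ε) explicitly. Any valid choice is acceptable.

δ = ε/8

Suppose ε > 0. We need δ > 0 so that 0 < |s − 2| < δ implies |(-8s + 13) + 3| < ε.
Since (-8s + 13) + 3 = -8(s − 2), we have |(-8s + 13) + 3| = 8|s − 2|.
Thus it suffices that |s − 2| < ε/8.
Take δ = ε/8. If 0 < |s − 2| < δ then |(-8s + 13) + 3| = 8|s − 2| < 8·(ε/8) = ε.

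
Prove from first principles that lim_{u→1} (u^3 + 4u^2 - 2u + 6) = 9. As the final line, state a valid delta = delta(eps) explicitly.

Suppose eps > 0. We want delta > 0 such that 0 < |u − 1| < delta implies |(u^3 + 4u^2 - 2u + 6) − 9| < eps.
(u^3 + 4u^2 - 2u + 6) − 9 = u^3 + 4u^2 - 2u - 3 = (u − 1)(u^2 + 5u + 3).
So |(u^3 + 4u^2 - 2u + 6) − 9| = |u − 1|·|u^2 + 5u + 3|.
Require delta ≤ 2. Then |u − 1| < 2 gives |u| < 3, and by the triangle inequality |u^2 + 5u + 3| ≤ 3^2 + 5·3 + 3 = 27.
Hence |(u^3 + 4u^2 - 2u + 6) − 9| ≤ 27|u − 1| < eps provided |u − 1| < eps/27.
Choosing delta = min(2, eps/27) ensures both conditions, hence |(u^3 + 4u^2 - 2u + 6) − 9| < eps.

delta = min(2, eps/27)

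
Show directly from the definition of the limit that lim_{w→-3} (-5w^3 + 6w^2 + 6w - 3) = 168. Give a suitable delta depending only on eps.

Let eps > 0 be given. We want delta > 0 such that 0 < |w + 3| < delta implies |(-5w^3 + 6w^2 + 6w - 3) − 168| < eps.
(-5w^3 + 6w^2 + 6w - 3) − 168 = -5w^3 + 6w^2 + 6w - 171 = (w + 3)(-5w^2 + 21w - 57).
So |(-5w^3 + 6w^2 + 6w - 3) − 168| = |w + 3|·|-5w^2 + 21w - 57|.
Assume first that |w + 3| < 1, so |w| < 4. Then |-5w^2 + 21w - 57| ≤ 5·4^2 + 21·4 + 57 = 221.
Hence |(-5w^3 + 6w^2 + 6w - 3) − 168| ≤ 221|w + 3| < eps provided |w + 3| < eps/221.
Choosing delta = min(1, eps/221) ensures both conditions, hence |(-5w^3 + 6w^2 + 6w - 3) − 168| < eps.

delta = min(1, eps/221)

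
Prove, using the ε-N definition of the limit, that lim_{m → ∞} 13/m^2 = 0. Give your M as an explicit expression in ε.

M = (13/ε)^{1/2}

Suppose ε > 0. For m ≥ 1, |13/m^2 − 0| = 13/m^2.
13/m^2 < ε ⇔ m^2 > 13/ε ⇔ m > (13/ε)^{1/2}.
Take M = (13/ε)^{1/2}. Then m > M implies 13/m^2 < ε.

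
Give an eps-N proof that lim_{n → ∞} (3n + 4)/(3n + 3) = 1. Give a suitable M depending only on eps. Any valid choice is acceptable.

Let eps > 0 be given. For n ≥ 1, |(3n + 4)/(3n + 3) − 1| = |3|/(3(3n + 3)) = 3/(3(3n + 3)).
Since 3n + 3 ≥ 3n for n ≥ 1, this is ≤ 3/(3·3n) = (1/3)/n.
So |(3n + 4)/(3n + 3) − 1| < eps whenever n > (1/3)/eps.
Take M = (1/3)/eps. If n > M then |(3n + 4)/(3n + 3) − 1| ≤ (1/3)/n < eps.

M = (1/3)/eps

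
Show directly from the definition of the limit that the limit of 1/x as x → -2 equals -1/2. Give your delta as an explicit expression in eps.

delta = min(1, 2eps)

Fix eps > 0. We seek delta > 0 such that 0 < |x + 2| < delta implies |1/x + 1/2| < eps.
|1/x + 1/2| = |-2 − x|/(2·|x|) = |x + 2|/(2|x|).
Restrict delta ≤ 1. Then |x + 2| < 1 gives |x| > 1, so 2|x| > 2.
Then |1/x + 1/2| < |x + 2|/2, which is < eps when |x + 2| < 2eps.
Take delta = min(1, 2eps). Then 0 < |x + 2| < delta gives both |x + 2| < 1 and |x + 2| < 2eps, so |1/x + 1/2| < eps.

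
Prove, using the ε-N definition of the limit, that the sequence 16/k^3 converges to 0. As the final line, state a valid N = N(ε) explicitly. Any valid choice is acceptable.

Fix ε > 0. For k ≥ 1, |16/k^3 − 0| = 16/k^3.
16/k^3 < ε ⇔ k^3 > 16/ε ⇔ k > (16/ε)^{1/3}.
Take N = (16/ε)^{1/3}. Then k > N implies 16/k^3 < ε.

N = (16/ε)^{1/3}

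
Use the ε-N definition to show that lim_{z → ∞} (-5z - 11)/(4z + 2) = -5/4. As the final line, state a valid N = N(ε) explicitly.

Suppose ε > 0. We seek N > 0 such that z > N implies |(-5z - 11)/(4z + 2) + 5/4| < ε.
(-5z - 11)/(4z + 2) + 5/4 = (4(-5z - 11) − (-5)(4z + 2)) / (4(4z + 2)) = -34/(4(4z + 2)).
For z > 0 we have 4z + 2 > 4z, so |(-5z - 11)/(4z + 2) + 5/4| = 34/(4(4z + 2)) < 34/(4·4z) = (17/8)/z.
Thus |(-5z - 11)/(4z + 2) + 5/4| < ε whenever z > (17/8)/ε.
Take N = (17/8)/ε. If z > N then |(-5z - 11)/(4z + 2) + 5/4| < (17/8)/z < ε.

N = (17/8)/ε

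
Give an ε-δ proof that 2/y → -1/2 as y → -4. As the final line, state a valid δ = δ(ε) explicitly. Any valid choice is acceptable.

Let ε > 0. We seek δ > 0 such that 0 < |y + 4| < δ implies |2/y + 1/2| < ε.
|2/y + 1/2| = 2·|-4 − y|/(4·|y|) = 2|y + 4|/(4|y|).
Restrict δ ≤ 2. Then |y + 4| < 2 gives |y| > 2, so 4|y| > 8.
Then |2/y + 1/2| < 2|y + 4|/8, which is < ε when |y + 4| < 4ε.
Take δ = min(2, 4ε). Then 0 < |y + 4| < δ gives both |y + 4| < 2 and |y + 4| < 4ε, so |2/y + 1/2| < ε.

δ = min(2, 4ε)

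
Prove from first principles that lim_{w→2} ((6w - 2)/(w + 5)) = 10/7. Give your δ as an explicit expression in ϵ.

δ = min(7/2, (49/64)ϵ)

Let ϵ > 0. We want δ > 0 with 0 < |w − 2| < δ ⇒ |(6w - 2)/(w + 5) − (10/7)| < ϵ.
Combining over a common denominator, (6w - 2)/(w + 5) − (10/7) = [(6w - 2)·7 − 10·(w + 5)] / [7·(w + 5)] = 32(w − 2) / (7(w + 5)).
So |(6w - 2)/(w + 5) − (10/7)| = 32|w − 2| / (7·|w + 5|).
Restrict δ ≤ 7/2. Then |w − 2| < 7/2 gives |w + 5| = |(w − 2) + 7| ≥ 7 − 7/2 = 7/2.
Hence |(6w - 2)/(w + 5) − (10/7)| < 32|w − 2|/(7·(7/2)) = (64/49)|w − 2|, which is < ϵ once |w − 2| < (49/64)ϵ.
Take δ = min(7/2, (49/64)ϵ). Then 0 < |w − 2| < δ forces both bounds, so |(6w - 2)/(w + 5) − (10/7)| < ϵ.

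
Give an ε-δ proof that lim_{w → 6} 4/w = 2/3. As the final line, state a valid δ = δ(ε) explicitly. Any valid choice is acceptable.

δ = min(3, (9/2)ε)

Fix ε > 0. We seek δ > 0 such that 0 < |w − 6| < δ implies |4/w − (2/3)| < ε.
|4/w − (2/3)| = 4·|6 − w|/(6·|w|) = 4|w − 6|/(6|w|).
Restrict δ ≤ 3. Then |w − 6| < 3 gives |w| > 3, so 6|w| > 18.
Then |4/w − (2/3)| < 4|w − 6|/18, which is < ε when |w − 6| < (9/2)ε.
Take δ = min(3, (9/2)ε). Then 0 < |w − 6| < δ gives both |w − 6| < 3 and |w − 6| < (9/2)ε, so |4/w − (2/3)| < ε.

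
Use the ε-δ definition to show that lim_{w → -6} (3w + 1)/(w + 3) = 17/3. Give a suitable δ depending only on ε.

δ = min(3/2, (9/16)ε)

Let ε > 0 be given. We want δ > 0 with 0 < |w + 6| < δ ⇒ |(3w + 1)/(w + 3) − (17/3)| < ε.
Combining over a common denominator, (3w + 1)/(w + 3) − (17/3) = [(3w + 1)·(-3) − (-17)·(w + 3)] / [(-3)·(w + 3)] = 8(w + 6) / ((-3)(w + 3)).
So |(3w + 1)/(w + 3) − (17/3)| = 8|w + 6| / (3·|w + 3|).
Restrict δ ≤ 3/2. Then |w + 6| < 3/2 gives |w + 3| = |(w + 6) + (-3)| ≥ 3 − 3/2 = 3/2.
Hence |(3w + 1)/(w + 3) − (17/3)| < 8|w + 6|/(3·(3/2)) = (16/9)|w + 6|, which is < ε once |w + 6| < (9/16)ε.
Take δ = min(3/2, (9/16)ε). Then 0 < |w + 6| < δ forces both bounds, so |(3w + 1)/(w + 3) − (17/3)| < ε.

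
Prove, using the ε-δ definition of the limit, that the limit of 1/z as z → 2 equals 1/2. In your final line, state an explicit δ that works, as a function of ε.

Fix ε > 0. We seek δ > 0 such that 0 < |z − 2| < δ implies |1/z − (1/2)| < ε.
|1/z − (1/2)| = |2 − z|/(2·|z|) = |z − 2|/(2|z|).
Require δ ≤ 1 so that |z| > 2 − 1 = 1, hence 2|z| > 2.
Then |1/z − (1/2)| < |z − 2|/2, which is < ε when |z − 2| < 2ε.
Take δ = min(1, 2ε). Then 0 < |z − 2| < δ gives both |z − 2| < 1 and |z − 2| < 2ε, so |1/z − (1/2)| < ε.

δ = min(1, 2ε)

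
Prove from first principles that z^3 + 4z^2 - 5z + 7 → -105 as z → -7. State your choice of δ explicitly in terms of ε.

Let ε > 0. We want δ > 0 such that 0 < |z + 7| < δ implies |(z^3 + 4z^2 - 5z + 7) + 105| < ε.
(z^3 + 4z^2 - 5z + 7) + 105 = z^3 + 4z^2 - 5z + 112 = (z + 7)(z^2 - 3z + 16).
So |(z^3 + 4z^2 - 5z + 7) + 105| = |z + 7|·|z^2 - 3z + 16|.
Assume first that |z + 7| < 2, so |z| < 9. Then |z^2 - 3z + 16| ≤ 9^2 + 3·9 + 16 = 124.
Hence |(z^3 + 4z^2 - 5z + 7) + 105| ≤ 124|z + 7| < ε provided |z + 7| < ε/124.
Take δ = min(2, ε/124). Then 0 < |z + 7| < δ gives both |z + 7| < 2 and |z + 7| < ε/124, so |(z^3 + 4z^2 - 5z + 7) + 105| < ε.

δ = min(2, ε/124)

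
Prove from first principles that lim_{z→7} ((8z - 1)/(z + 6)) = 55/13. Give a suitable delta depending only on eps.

Let eps > 0 be given. We want delta > 0 with 0 < |z − 7| < delta ⇒ |(8z - 1)/(z + 6) − (55/13)| < eps.
Combining over a common denominator, (8z - 1)/(z + 6) − (55/13) = [(8z - 1)·13 − 55·(z + 6)] / [13·(z + 6)] = 49(z − 7) / (13(z + 6)).
So |(8z - 1)/(z + 6) − (55/13)| = 49|z − 7| / (13·|z + 6|).
Restrict delta ≤ 13/2. Then |z − 7| < 13/2 gives |z + 6| = |(z − 7) + 13| ≥ 13 − 13/2 = 13/2.
Hence |(8z - 1)/(z + 6) − (55/13)| < 49|z − 7|/(13·(13/2)) = (98/169)|z − 7|, which is < eps once |z − 7| < (169/98)eps.
Take delta = min(13/2, (169/98)eps). Then 0 < |z − 7| < delta forces both bounds, so |(8z - 1)/(z + 6) − (55/13)| < eps.

delta = min(13/2, (169/98)eps)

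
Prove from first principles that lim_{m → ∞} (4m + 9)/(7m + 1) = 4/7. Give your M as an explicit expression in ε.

Suppose ε > 0. For m ≥ 1, |(4m + 9)/(7m + 1) − (4/7)| = |59|/(7(7m + 1)) = 59/(7(7m + 1)).
Since 7m + 1 ≥ 7m for m ≥ 1, this is ≤ 59/(7·7m) = (59/49)/m.
So |(4m + 9)/(7m + 1) − (4/7)| < ε whenever m > (59/49)/ε.
Take M = (59/49)/ε. If m > M then |(4m + 9)/(7m + 1) − (4/7)| ≤ (59/49)/m < ε.

M = (59/49)/ε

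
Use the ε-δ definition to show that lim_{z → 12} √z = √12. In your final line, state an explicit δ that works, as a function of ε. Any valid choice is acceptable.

δ = min(12, √12·ε)

Let ε > 0. We want δ > 0 such that 0 < |z − 12| < δ implies |√z − √12| < ε.
Rationalise: √z − √12 = (z − 12)/(√z + √12), so |√z − √12| = |z − 12|/(√z + √12).
Restrict δ ≤ 12 so that |z − 12| < 12 forces z > 0, and then √z + √12 > √12.
Hence |√z − √12| < |z − 12|/√12, which is < ε once |z − 12| < √12·ε.
Take δ = min(12, √12·ε). If 0 < |z − 12| < δ then z > 0 and |√z − √12| < |z − 12|/√12 < ε.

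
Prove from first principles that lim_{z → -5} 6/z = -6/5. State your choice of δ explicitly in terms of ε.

δ = min(5/2, (25/12)ε)

Suppose ε > 0. We seek δ > 0 such that 0 < |z + 5| < δ implies |6/z + 6/5| < ε.
|6/z + 6/5| = 6·|-5 − z|/(5·|z|) = 6|z + 5|/(5|z|).
Require δ ≤ 5/2 so that |z| > 5 − 5/2 = 5/2, hence 5|z| > 25/2.
Then |6/z + 6/5| < 6|z + 5|/(25/2), which is < ε when |z + 5| < (25/12)ε.
Take δ = min(5/2, (25/12)ε). Then 0 < |z + 5| < δ gives both |z + 5| < 5/2 and |z + 5| < (25/12)ε, so |6/z + 6/5| < ε.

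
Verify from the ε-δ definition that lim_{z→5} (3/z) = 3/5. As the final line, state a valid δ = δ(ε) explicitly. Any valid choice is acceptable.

Let ε > 0. We seek δ > 0 such that 0 < |z − 5| < δ implies |3/z − (3/5)| < ε.
|3/z − (3/5)| = 3·|5 − z|/(5·|z|) = 3|z − 5|/(5|z|).
Restrict δ ≤ 5/2. Then |z − 5| < 5/2 gives |z| > 5/2, so 5|z| > 25/2.
Then |3/z − (3/5)| < 3|z − 5|/(25/2), which is < ε when |z − 5| < (25/6)ε.
Take δ = min(5/2, (25/6)ε). Then 0 < |z − 5| < δ gives both |z − 5| < 5/2 and |z − 5| < (25/6)ε, so |3/z − (3/5)| < ε.

δ = min(5/2, (25/6)ε)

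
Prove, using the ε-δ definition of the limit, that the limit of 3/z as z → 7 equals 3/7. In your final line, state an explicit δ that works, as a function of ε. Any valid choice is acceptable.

Let ε > 0 be given. We seek δ > 0 such that 0 < |z − 7| < δ implies |3/z − (3/7)| < ε.
|3/z − (3/7)| = 3·|7 − z|/(7·|z|) = 3|z − 7|/(7|z|).
Require δ ≤ 7/2 so that |z| > 7 − 7/2 = 7/2, hence 7|z| > 49/2.
Then |3/z − (3/7)| < 3|z − 7|/(49/2), which is < ε when |z − 7| < (49/6)ε.
Take δ = min(7/2, (49/6)ε). Then 0 < |z − 7| < δ gives both |z − 7| < 7/2 and |z − 7| < (49/6)ε, so |3/z − (3/7)| < ε.

δ = min(7/2, (49/6)ε)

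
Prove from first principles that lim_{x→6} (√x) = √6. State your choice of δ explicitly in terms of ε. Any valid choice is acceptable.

Let ε > 0 be given. We want δ > 0 such that 0 < |x − 6| < δ implies |√x − √6| < ε.
Multiplying by the conjugate, |√x − √6| = |x − 6|/(√x + √6).
Restrict δ ≤ 6 so that |x − 6| < 6 forces x > 0, and then √x + √6 > √6.
Hence |√x − √6| < |x − 6|/√6, which is < ε once |x − 6| < √6·ε.
Take δ = min(6, √6·ε). If 0 < |x − 6| < δ then x > 0 and |√x − √6| < |x − 6|/√6 < ε.

δ = min(6, √6·ε)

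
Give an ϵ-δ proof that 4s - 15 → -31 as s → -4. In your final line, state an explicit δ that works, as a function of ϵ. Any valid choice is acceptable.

δ = ϵ/4

Let ϵ > 0 be given. We need δ > 0 so that 0 < |s + 4| < δ implies |(4s - 15) + 31| < ϵ.
|(4s - 15) + 31| = |4s + 16| = 4|s + 4|.
Thus it suffices that |s + 4| < ϵ/4.
Take δ = ϵ/4. If 0 < |s + 4| < δ then |(4s - 15) + 31| = 4|s + 4| < 4·(ϵ/4) = ϵ.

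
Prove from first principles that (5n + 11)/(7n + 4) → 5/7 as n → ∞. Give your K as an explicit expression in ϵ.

Let ϵ > 0. For n ≥ 1, |(5n + 11)/(7n + 4) − (5/7)| = |57|/(7(7n + 4)) = 57/(7(7n + 4)).
Since 7n + 4 ≥ 7n for n ≥ 1, this is ≤ 57/(7·7n) = (57/49)/n.
So |(5n + 11)/(7n + 4) − (5/7)| < ϵ whenever n > (57/49)/ϵ.
Take K = (57/49)/ϵ. If n > K then |(5n + 11)/(7n + 4) − (5/7)| ≤ (57/49)/n < ϵ.

K = (57/49)/ϵ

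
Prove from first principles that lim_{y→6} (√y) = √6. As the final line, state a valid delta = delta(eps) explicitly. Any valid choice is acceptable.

delta = min(6, √6·eps)

Fix eps > 0. We want delta > 0 such that 0 < |y − 6| < delta implies |√y − √6| < eps.
Rationalise: √y − √6 = (y − 6)/(√y + √6), so |√y − √6| = |y − 6|/(√y + √6).
Restrict delta ≤ 6 so that |y − 6| < 6 forces y > 0, and then √y + √6 > √6.
Hence |√y − √6| < |y − 6|/√6, which is < eps once |y − 6| < √6·eps.
Take delta = min(6, √6·eps). If 0 < |y − 6| < delta then y > 0 and |√y − √6| < |y − 6|/√6 < eps.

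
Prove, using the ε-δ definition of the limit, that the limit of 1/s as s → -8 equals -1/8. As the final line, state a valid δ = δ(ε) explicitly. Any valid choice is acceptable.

δ = min(4, 32ε)

Let ε > 0 be given. We seek δ > 0 such that 0 < |s + 8| < δ implies |1/s + 1/8| < ε.
|1/s + 1/8| = |-8 − s|/(8·|s|) = |s + 8|/(8|s|).
Require δ ≤ 4 so that |s| > 8 − 4 = 4, hence 8|s| > 32.
Then |1/s + 1/8| < |s + 8|/32, which is < ε when |s + 8| < 32ε.
Take δ = min(4, 32ε). Then 0 < |s + 8| < δ gives both |s + 8| < 4 and |s + 8| < 32ε, so |1/s + 1/8| < ε.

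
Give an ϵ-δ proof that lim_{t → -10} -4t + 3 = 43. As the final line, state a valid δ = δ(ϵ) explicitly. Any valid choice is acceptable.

δ = ϵ/4

Let ϵ > 0 be given. We need δ > 0 so that 0 < |t + 10| < δ implies |(-4t + 3) − 43| < ϵ.
|(-4t + 3) − 43| = |-4t - 40| = 4|t + 10|.
So 4|t + 10| < ϵ exactly when |t + 10| < ϵ/4.
Take δ = ϵ/4. If 0 < |t + 10| < δ then |(-4t + 3) − 43| = 4|t + 10| < 4·(ϵ/4) = ϵ.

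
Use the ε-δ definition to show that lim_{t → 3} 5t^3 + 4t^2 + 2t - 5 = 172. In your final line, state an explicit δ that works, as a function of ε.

Let ε > 0 be given. We want δ > 0 such that 0 < |t − 3| < δ implies |(5t^3 + 4t^2 + 2t - 5) − 172| < ε.
(5t^3 + 4t^2 + 2t - 5) − 172 = 5t^3 + 4t^2 + 2t - 177 = (t − 3)(5t^2 + 19t + 59).
So |(5t^3 + 4t^2 + 2t - 5) − 172| = |t − 3|·|5t^2 + 19t + 59|.
Assume first that |t − 3| < 1, so |t| < 4. Then |5t^2 + 19t + 59| ≤ 5·4^2 + 19·4 + 59 = 215.
Hence |(5t^3 + 4t^2 + 2t - 5) − 172| ≤ 215|t − 3| < ε provided |t − 3| < ε/215.
Take δ = min(1, ε/215). Then 0 < |t − 3| < δ gives both |t − 3| < 1 and |t − 3| < ε/215, so |(5t^3 + 4t^2 + 2t - 5) − 172| < ε.

δ = min(1, ε/215)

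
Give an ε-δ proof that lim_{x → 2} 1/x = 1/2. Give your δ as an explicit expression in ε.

Suppose ε > 0. We seek δ > 0 such that 0 < |x − 2| < δ implies |1/x − (1/2)| < ε.
|1/x − (1/2)| = |2 − x|/(2·|x|) = |x − 2|/(2|x|).
Restrict δ ≤ 1. Then |x − 2| < 1 gives |x| > 1, so 2|x| > 2.
Then |1/x − (1/2)| < |x − 2|/2, which is < ε when |x − 2| < 2ε.
Take δ = min(1, 2ε). Then 0 < |x − 2| < δ gives both |x − 2| < 1 and |x − 2| < 2ε, so |1/x − (1/2)| < ε.

δ = min(1, 2ε)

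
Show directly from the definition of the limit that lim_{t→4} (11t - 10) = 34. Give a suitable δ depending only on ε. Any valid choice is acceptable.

δ = ε/11

Suppose ε > 0. We need δ > 0 so that 0 < |t − 4| < δ implies |(11t - 10) − 34| < ε.
|(11t - 10) − 34| = |11t - 44| = 11|t − 4|.
So 11|t − 4| < ε exactly when |t − 4| < ε/11.
Choosing δ = ε/11 gives |(11t - 10) − 34| = 11|t − 4| < ε whenever |t − 4| < δ.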